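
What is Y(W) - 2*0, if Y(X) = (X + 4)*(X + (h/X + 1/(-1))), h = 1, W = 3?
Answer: 49/3 ≈ 16.333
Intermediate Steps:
Y(X) = (4 + X)*(-1 + X + 1/X) (Y(X) = (X + 4)*(X + (1/X + 1/(-1))) = (4 + X)*(X + (1/X + 1*(-1))) = (4 + X)*(X + (1/X - 1)) = (4 + X)*(X + (-1 + 1/X)) = (4 + X)*(-1 + X + 1/X))
Y(W) - 2*0 = (-3 + 3² + 3*3 + 4/3) - 2*0 = (-3 + 9 + 9 + 4*(⅓)) + 0 = (-3 + 9 + 9 + 4/3) + 0 = 49/3 + 0 = 49/3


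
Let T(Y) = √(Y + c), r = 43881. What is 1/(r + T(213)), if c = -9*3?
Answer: 14627/641847325 - √186/1925541975 ≈ 2.2782e-5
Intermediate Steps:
c = -27
T(Y) = √(-27 + Y) (T(Y) = √(Y - 27) = √(-27 + Y))
1/(r + T(213)) = 1/(43881 + √(-27 + 213)) = 1/(43881 + √186)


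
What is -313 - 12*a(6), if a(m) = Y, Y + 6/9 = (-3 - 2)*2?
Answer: -185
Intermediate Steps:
Y = -32/3 (Y = -⅔ + (-3 - 2)*2 = -⅔ - 5*2 = -⅔ - 10 = -32/3 ≈ -10.667)
a(m) = -32/3
-313 - 12*a(6) = -313 - 12*(-32/3) = -313 + 128 = -185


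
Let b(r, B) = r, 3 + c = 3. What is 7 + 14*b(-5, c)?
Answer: -63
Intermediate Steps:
c = 0 (c = -3 + 3 = 0)
7 + 14*b(-5, c) = 7 + 14*(-5) = 7 - 70 = -63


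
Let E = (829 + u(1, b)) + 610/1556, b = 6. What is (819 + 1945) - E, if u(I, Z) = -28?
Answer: 1526909/778 ≈ 1962.6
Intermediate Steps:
E = 623483/778 (E = (829 - 28) + 610/1556 = 801 + 610*(1/1556) = 801 + 305/778 = 623483/778 ≈ 801.39)
(819 + 1945) - E = (819 + 1945) - 1*623483/778 = 2764 - 623483/778 = 1526909/778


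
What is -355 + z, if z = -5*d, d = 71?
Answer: -710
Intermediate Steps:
z = -355 (z = -5*71 = -355)
-355 + z = -355 - 355 = -710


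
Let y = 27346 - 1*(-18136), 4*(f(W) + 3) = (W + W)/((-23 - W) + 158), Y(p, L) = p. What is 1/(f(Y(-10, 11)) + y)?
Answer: 29/1318890 ≈ 2.1988e-5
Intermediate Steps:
f(W) = -3 + W/(2*(135 - W)) (f(W) = -3 + ((W + W)/((-23 - W) + 158))/4 = -3 + ((2*W)/(135 - W))/4 = -3 + (2*W/(135 - W))/4 = -3 + W/(2*(135 - W)))
y = 45482 (y = 27346 + 18136 = 45482)
1/(f(Y(-10, 11)) + y) = 1/((810 - 7*(-10))/(2*(-135 - 10)) + 45482) = 1/((½)*(810 + 70)/(-145) + 45482) = 1/((½)*(-1/145)*880 + 45482) = 1/(-88/29 + 45482) = 1/(1318890/29) = 29/1318890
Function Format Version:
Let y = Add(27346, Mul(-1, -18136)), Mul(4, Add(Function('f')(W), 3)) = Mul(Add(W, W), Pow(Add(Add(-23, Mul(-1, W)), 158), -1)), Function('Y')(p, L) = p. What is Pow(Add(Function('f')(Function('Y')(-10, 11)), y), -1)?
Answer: Rational(29, 1318890) ≈ 2.1988e-5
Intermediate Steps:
Function('f')(W) = Add(-3, Mul(Rational(1, 2), W, Pow(Add(135, Mul(-1, W)), -1))) (Function('f')(W) = Add(-3, Mul(Rational(1, 4), Mul(Add(W, W), Pow(Add(Add(-23, Mul(-1, W)), 158), -1)))) = Add(-3, Mul(Rational(1, 4), Mul(Mul(2, W), Pow(Add(135, Mul(-1, W)), -1)))) = Add(-3, Mul(Rational(1, 4), Mul(2, W, Pow(Add(135, Mul(-1, W)), -1)))) = Add(-3, Mul(Rational(1, 2), W, Pow(Add(135, Mul(-1, W)), -1))))
y = 45482 (y = Add(27346, 18136) = 45482)
Pow(Add(Function('f')(Function('Y')(-10, 11)), y), -1) = Pow(Add(Mul(Rational(1, 2), Pow(Add(-135, -10), -1), Add(810, Mul(-7, -10))), 45482), -1) = Pow(Add(Mul(Rational(1, 2), Pow(-145, -1), Add(810, 70)), 45482), -1) = Pow(Add(Mul(Rational(1, 2), Rational(-1, 145), 880), 45482), -1) = Pow(Add(Rational(-88, 29), 45482), -1) = Pow(Rational(1318890, 29), -1) = Rational(29, 1318890)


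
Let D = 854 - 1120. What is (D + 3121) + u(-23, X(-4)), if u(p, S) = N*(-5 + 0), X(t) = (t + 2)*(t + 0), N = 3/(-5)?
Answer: 2858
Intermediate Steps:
N = -⅗ (N = 3*(-⅕) = -⅗ ≈ -0.60000)
X(t) = t*(2 + t) (X(t) = (2 + t)*t = t*(2 + t))
D = -266
u(p, S) = 3 (u(p, S) = -3*(-5 + 0)/5 = -⅗*(-5) = 3)
(D + 3121) + u(-23, X(-4)) = (-266 + 3121) + 3 = 2855 + 3 = 2858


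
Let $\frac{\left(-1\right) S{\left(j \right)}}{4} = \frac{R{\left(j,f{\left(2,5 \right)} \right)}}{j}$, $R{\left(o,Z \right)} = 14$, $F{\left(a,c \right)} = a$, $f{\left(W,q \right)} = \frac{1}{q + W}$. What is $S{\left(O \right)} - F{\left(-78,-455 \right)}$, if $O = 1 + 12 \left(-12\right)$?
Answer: $\frac{11210}{143} \approx 78.392$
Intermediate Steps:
$f{\left(W,q \right)} = \frac{1}{W + q}$
$O = -143$ ($O = 1 - 144 = -143$)
$S{\left(j \right)} = - \frac{56}{j}$ ($S{\left(j \right)} = - 4 \frac{14}{j} = - \frac{56}{j}$)
$S{\left(O \right)} - F{\left(-78,-455 \right)} = - \frac{56}{-143} - -78 = \left(-56\right) \left(- \frac{1}{143}\right) + 78 = \frac{56}{143} + 78 = \frac{11210}{143}$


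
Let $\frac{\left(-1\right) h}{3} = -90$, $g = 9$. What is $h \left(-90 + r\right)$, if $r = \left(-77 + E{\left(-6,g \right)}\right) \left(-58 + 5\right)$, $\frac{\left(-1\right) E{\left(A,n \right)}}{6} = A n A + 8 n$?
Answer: $35078130$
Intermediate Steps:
$h = 270$ ($h = \left(-3\right) \left(-90\right) = 270$)
$E{\left(A,n \right)} = - 48 n - 6 n A^{2}$ ($E{\left(A,n \right)} = - 6 \left(A n A + 8 n\right) = - 6 \left(n A^{2} + 8 n\right) = - 6 \left(8 n + n A^{2}\right) = - 48 n - 6 n A^{2}$)
$r = 130009$ ($r = \left(-77 - 54 \left(8 + \left(-6\right)^{2}\right)\right) \left(-58 + 5\right) = \left(-77 - 54 \left(8 + 36\right)\right) \left(-53\right) = \left(-77 - 54 \cdot 44\right) \left(-53\right) = \left(-77 - 2376\right) \left(-53\right) = \left(-2453\right) \left(-53\right) = 130009$)
$h \left(-90 + r\right) = 270 \left(-90 + 130009\right) = 270 \cdot 129919 = 35078130$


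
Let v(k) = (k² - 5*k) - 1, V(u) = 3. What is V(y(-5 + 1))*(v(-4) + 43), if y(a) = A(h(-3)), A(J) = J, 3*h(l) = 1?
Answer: 234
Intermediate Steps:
h(l) = ⅓ (h(l) = (⅓)*1 = ⅓)
y(a) = ⅓
v(k) = -1 + k² - 5*k
V(y(-5 + 1))*(v(-4) + 43) = 3*((-1 + (-4)² - 5*(-4)) + 43) = 3*((-1 + 16 + 20) + 43) = 3*(35 + 43) = 3*78 = 234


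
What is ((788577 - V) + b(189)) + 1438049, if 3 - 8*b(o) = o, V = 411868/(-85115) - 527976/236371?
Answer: 179186137486763387/80474870660 ≈ 2.2266e+6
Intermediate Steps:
V = -142292328268/20118717665 (V = 411868*(-1/85115) - 527976*1/236371 = -411868/85115 - 527976/236371 = -142292328268/20118717665 ≈ -7.0726)
b(o) = 3/8 - o/8
((788577 - V) + b(189)) + 1438049 = ((788577 - 1*(-142292328268/20118717665)) + (3/8 - 1/8*189)) + 1438049 = ((788577 + 142292328268/20118717665) + (3/8 - 189/8)) + 1438049 = (15865300312440973/20118717665 - 93/4) + 1438049 = 63459330209021047/80474870660 + 1438049 = 179186137486763387/80474870660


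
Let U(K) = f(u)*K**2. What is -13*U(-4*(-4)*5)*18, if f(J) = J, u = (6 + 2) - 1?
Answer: -10483200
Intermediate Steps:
u = 7 (u = 8 - 1 = 7)
U(K) = 7*K**2
-13*U(-4*(-4)*5)*18 = -91*(-4*(-4)*5)**2*18 = -91*(16*5)**2*18 = -91*80**2*18 = -91*6400*18 = -13*44800*18 = -582400*18 = -10483200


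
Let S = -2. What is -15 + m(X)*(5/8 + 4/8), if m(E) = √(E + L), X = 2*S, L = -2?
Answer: -15 + 9*I*√6/8 ≈ -15.0 + 2.7557*I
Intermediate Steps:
X = -4 (X = 2*(-2) = -4)
m(E) = √(-2 + E) (m(E) = √(E - 2) = √(-2 + E))
-15 + m(X)*(5/8 + 4/8) = -15 + √(-2 - 4)*(5/8 + 4/8) = -15 + √(-6)*(5*(⅛) + 4*(⅛)) = -15 + (I*√6)*(5/8 + ½) = -15 + (I*√6)*(9/8) = -15 + 9*I*√6/8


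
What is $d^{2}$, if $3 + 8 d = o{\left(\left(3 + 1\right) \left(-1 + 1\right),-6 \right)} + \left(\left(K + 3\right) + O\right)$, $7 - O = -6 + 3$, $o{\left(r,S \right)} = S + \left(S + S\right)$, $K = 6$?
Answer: $\frac{1}{16} \approx 0.0625$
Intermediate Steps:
$o{\left(r,S \right)} = 3 S$ ($o{\left(r,S \right)} = S + 2 S = 3 S$)
$O = 10$ ($O = 7 - \left(-6 + 3\right) = 7 - -3 = 7 + 3 = 10$)
$d = - \frac{1}{4}$ ($d = - \frac{3}{8} + \frac{3 \left(-6\right) + \left(\left(6 + 3\right) + 10\right)}{8} = - \frac{3}{8} + \frac{-18 + \left(9 + 10\right)}{8} = - \frac{3}{8} + \frac{-18 + 19}{8} = - \frac{3}{8} + \frac{1}{8} \cdot 1 = - \frac{3}{8} + \frac{1}{8} = - \frac{1}{4} \approx -0.25$)
$d^{2} = \left(- \frac{1}{4}\right)^{2} = \frac{1}{16}$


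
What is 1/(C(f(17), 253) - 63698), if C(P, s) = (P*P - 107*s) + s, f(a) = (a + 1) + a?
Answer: -1/89291 ≈ -1.1199e-5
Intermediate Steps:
f(a) = 1 + 2*a (f(a) = (1 + a) + a = 1 + 2*a)
C(P, s) = P² - 106*s (C(P, s) = (P² - 107*s) + s = P² - 106*s)
1/(C(f(17), 253) - 63698) = 1/(((1 + 2*17)² - 106*253) - 63698) = 1/(((1 + 34)² - 26818) - 63698) = 1/((35² - 26818) - 63698) = 1/((1225 - 26818) - 63698) = 1/(-25593 - 63698) = 1/(-89291) = -1/89291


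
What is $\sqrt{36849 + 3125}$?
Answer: $\sqrt{39974} \approx 199.94$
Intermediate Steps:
$\sqrt{36849 + 3125} = \sqrt{39974}$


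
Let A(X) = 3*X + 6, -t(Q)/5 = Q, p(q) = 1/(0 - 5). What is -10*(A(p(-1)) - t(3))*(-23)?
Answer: 4692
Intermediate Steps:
p(q) = -⅕ (p(q) = 1/(-5) = -⅕)
t(Q) = -5*Q
A(X) = 6 + 3*X
-10*(A(p(-1)) - t(3))*(-23) = -10*((6 + 3*(-⅕)) - (-5)*3)*(-23) = -10*((6 - ⅗) - 1*(-15))*(-23) = -10*(27/5 + 15)*(-23) = -10*102/5*(-23) = -204*(-23) = 4692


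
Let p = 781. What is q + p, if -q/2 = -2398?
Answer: 5577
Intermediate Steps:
q = 4796 (q = -2*(-2398) = 4796)
q + p = 4796 + 781 = 5577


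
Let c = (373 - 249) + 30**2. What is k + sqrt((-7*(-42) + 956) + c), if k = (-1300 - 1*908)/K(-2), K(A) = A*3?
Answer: 368 + sqrt(2274) ≈ 415.69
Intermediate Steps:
K(A) = 3*A
k = 368 (k = (-1300 - 1*908)/((3*(-2))) = (-1300 - 908)/(-6) = -2208*(-1/6) = 368)
c = 1024 (c = 124 + 900 = 1024)
k + sqrt((-7*(-42) + 956) + c) = 368 + sqrt((-7*(-42) + 956) + 1024) = 368 + sqrt((294 + 956) + 1024) = 368 + sqrt(1250 + 1024) = 368 + sqrt(2274)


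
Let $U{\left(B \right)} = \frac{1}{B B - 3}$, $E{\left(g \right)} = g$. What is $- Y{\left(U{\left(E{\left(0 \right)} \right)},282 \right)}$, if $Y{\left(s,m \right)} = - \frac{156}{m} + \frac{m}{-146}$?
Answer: $\frac{8525}{3431} \approx 2.4847$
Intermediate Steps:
$U{\left(B \right)} = \frac{1}{-3 + B^{2}}$ ($U{\left(B \right)} = \frac{1}{B^{2} - 3} = \frac{1}{-3 + B^{2}}$)
$Y{\left(s,m \right)} = - \frac{156}{m} - \frac{m}{146}$ ($Y{\left(s,m \right)} = - \frac{156}{m} + m \left(- \frac{1}{146}\right) = - \frac{156}{m} - \frac{m}{146}$)
$- Y{\left(U{\left(E{\left(0 \right)} \right)},282 \right)} = - (- \frac{156}{282} - \frac{141}{73}) = - (\left(-156\right) \frac{1}{282} - \frac{141}{73}) = - (- \frac{26}{47} - \frac{141}{73}) = \left(-1\right) \left(- \frac{8525}{3431}\right) = \frac{8525}{3431}$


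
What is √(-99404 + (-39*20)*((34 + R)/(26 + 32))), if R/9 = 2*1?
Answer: 2*I*√21046721/29 ≈ 316.39*I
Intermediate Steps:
R = 18 (R = 9*(2*1) = 9*2 = 18)
√(-99404 + (-39*20)*((34 + R)/(26 + 32))) = √(-99404 + (-39*20)*((34 + 18)/(26 + 32))) = √(-99404 - 40560/58) = √(-99404 - 780*26/29) = √(-99404 - 20280/29) = √(-2902996/29) = 2*I*√21046721/29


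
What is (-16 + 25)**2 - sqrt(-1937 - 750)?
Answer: 81 - I*sqrt(2687) ≈ 81.0 - 51.836*I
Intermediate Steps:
(-16 + 25)**2 - sqrt(-1937 - 750) = 9**2 - sqrt(-2687) = 81 - I*sqrt(2687)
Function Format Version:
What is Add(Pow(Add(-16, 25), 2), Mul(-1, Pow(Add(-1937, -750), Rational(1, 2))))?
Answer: Add(81, Mul(-1, I, Pow(2687, Rational(1, 2)))) ≈ Add(81.000, Mul(-51.836, I))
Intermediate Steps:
Add(Pow(Add(-16, 25), 2), Mul(-1, Pow(Add(-1937, -750), Rational(1, 2)))) = Add(Pow(9, 2), Mul(-1, Pow(-2687, Rational(1, 2)))) = Add(81, Mul(-1, Mul(I, Pow(2687, Rational(1, 2))))) = Add(81, Mul(-1, I, Pow(2687, Rational(1, 2))))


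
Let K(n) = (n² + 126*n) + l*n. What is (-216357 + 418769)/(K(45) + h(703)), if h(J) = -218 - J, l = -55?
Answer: 202412/4299 ≈ 47.083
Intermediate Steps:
K(n) = n² + 71*n (K(n) = (n² + 126*n) - 55*n = n² + 71*n)
(-216357 + 418769)/(K(45) + h(703)) = (-216357 + 418769)/(45*(71 + 45) + (-218 - 1*703)) = 202412/(45*116 + (-218 - 703)) = 202412/(5220 - 921) = 202412/4299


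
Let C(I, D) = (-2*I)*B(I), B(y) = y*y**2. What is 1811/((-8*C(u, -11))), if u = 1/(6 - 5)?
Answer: 1811/16 ≈ 113.19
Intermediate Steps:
B(y) = y**3
u = 1 (u = 1/1 = 1)
C(I, D) = -2*I**4 (C(I, D) = (-2*I)*I**3 = -2*I**4)
1811/((-8*C(u, -11))) = 1811/((-(-16)*1**4)) = 1811/((-(-16))) = 1811/((-8*(-2))) = 1811/16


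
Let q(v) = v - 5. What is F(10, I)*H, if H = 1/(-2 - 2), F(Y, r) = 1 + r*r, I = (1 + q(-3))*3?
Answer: -221/2 ≈ -110.50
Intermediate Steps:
q(v) = -5 + v
I = -21 (I = (1 + (-5 - 3))*3 = (1 - 8)*3 = -7*3 = -21)
F(Y, r) = 1 + r**2
H = -1/4 (H = 1/(-4) = -1/4 ≈ -0.25000)
F(10, I)*H = (1 + (-21)**2)*(-1/4) = (1 + 441)*(-1/4) = 442*(-1/4) = -221/2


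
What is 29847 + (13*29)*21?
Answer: 37764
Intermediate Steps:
29847 + (13*29)*21 = 29847 + 377*21 = 29847 + 7917 = 37764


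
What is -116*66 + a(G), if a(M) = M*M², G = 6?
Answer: -7440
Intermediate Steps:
a(M) = M³
-116*66 + a(G) = -116*66 + 6³ = -7656 + 216 = -7440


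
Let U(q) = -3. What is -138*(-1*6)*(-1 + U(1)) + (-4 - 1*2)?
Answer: -3318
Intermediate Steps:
-138*(-1*6)*(-1 + U(1)) + (-4 - 1*2) = -138*(-1*6)*(-1 - 3) + (-4 - 1*2) = -(-828)*(-4) + (-4 - 2) = -138*24 - 6 = -3312 - 6 = -3318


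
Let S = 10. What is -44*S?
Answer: -440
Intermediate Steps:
-44*S = -44*10 = -440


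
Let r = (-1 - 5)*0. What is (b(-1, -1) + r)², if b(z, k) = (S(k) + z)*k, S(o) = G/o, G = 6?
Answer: 49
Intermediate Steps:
S(o) = 6/o
r = 0 (r = -6*0 = 0)
b(z, k) = k*(z + 6/k) (b(z, k) = (6/k + z)*k = (z + 6/k)*k = k*(z + 6/k))
(b(-1, -1) + r)² = ((6 - 1*(-1)) + 0)² = ((6 + 1) + 0)² = (7 + 0)² = 7² = 49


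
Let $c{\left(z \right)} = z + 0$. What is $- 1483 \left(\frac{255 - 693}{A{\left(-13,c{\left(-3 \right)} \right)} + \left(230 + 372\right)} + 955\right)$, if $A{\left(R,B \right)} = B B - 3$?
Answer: $- \frac{430219783}{304} \approx -1.4152 \cdot 10^{6}$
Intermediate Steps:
$c{\left(z \right)} = z$
$A{\left(R,B \right)} = -3 + B^{2}$ ($A{\left(R,B \right)} = B^{2} - 3 = -3 + B^{2}$)
$- 1483 \left(\frac{255 - 693}{A{\left(-13,c{\left(-3 \right)} \right)} + \left(230 + 372\right)} + 955\right) = - 1483 \left(\frac{255 - 693}{\left(-3 + \left(-3\right)^{2}\right) + \left(230 + 372\right)} + 955\right) = - 1483 \left(- \frac{438}{\left(-3 + 9\right) + 602} + 955\right) = - 1483 \left(- \frac{438}{6 + 602} + 955\right) = - 1483 \left(- \frac{438}{608} + 955\right) = - 1483 \left(\left(-438\right) \frac{1}{608} + 955\right) = - 1483 \left(- \frac{219}{304} + 955\right) = \left(-1483\right) \frac{290101}{304} = - \frac{430219783}{304}$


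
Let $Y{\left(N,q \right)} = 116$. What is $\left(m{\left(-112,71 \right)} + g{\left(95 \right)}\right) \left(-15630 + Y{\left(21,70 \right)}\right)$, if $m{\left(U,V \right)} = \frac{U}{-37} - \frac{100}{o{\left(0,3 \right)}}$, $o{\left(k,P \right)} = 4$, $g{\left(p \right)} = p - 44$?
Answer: $- \frac{16662036}{37} \approx -4.5033 \cdot 10^{5}$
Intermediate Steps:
$g{\left(p \right)} = -44 + p$
$m{\left(U,V \right)} = -25 - \frac{U}{37}$ ($m{\left(U,V \right)} = \frac{U}{-37} - \frac{100}{4} = U \left(- \frac{1}{37}\right) - 25 = - \frac{U}{37} - 25 = -25 - \frac{U}{37}$)
$\left(m{\left(-112,71 \right)} + g{\left(95 \right)}\right) \left(-15630 + Y{\left(21,70 \right)}\right) = \left(\left(-25 - - \frac{112}{37}\right) + \left(-44 + 95\right)\right) \left(-15630 + 116\right) = \left(\left(-25 + \frac{112}{37}\right) + 51\right) \left(-15514\right) = \left(- \frac{813}{37} + 51\right) \left(-15514\right) = \frac{1074}{37} \left(-15514\right) = - \frac{16662036}{37}$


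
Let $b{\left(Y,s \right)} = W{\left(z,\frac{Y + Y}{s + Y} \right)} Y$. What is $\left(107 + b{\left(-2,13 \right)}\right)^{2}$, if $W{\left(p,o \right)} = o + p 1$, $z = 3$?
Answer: $\frac{1252161}{121} \approx 10348.0$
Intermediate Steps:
$W{\left(p,o \right)} = o + p$
$b{\left(Y,s \right)} = Y \left(3 + \frac{2 Y}{Y + s}\right)$ ($b{\left(Y,s \right)} = \left(\frac{Y + Y}{s + Y} + 3\right) Y = \left(\frac{2 Y}{Y + s} + 3\right) Y = \left(3 + \frac{2 Y}{Y + s}\right) Y = Y \left(3 + \frac{2 Y}{Y + s}\right)$)
$\left(107 + b{\left(-2,13 \right)}\right)^{2} = \left(107 - \frac{2 \left(3 \cdot 13 + 5 \left(-2\right)\right)}{-2 + 13}\right)^{2} = \left(107 - \frac{2 \left(39 - 10\right)}{11}\right)^{2} = \left(107 - \frac{2}{11} \cdot 29\right)^{2} = \left(107 - \frac{58}{11}\right)^{2} = \left(\frac{1119}{11}\right)^{2} = \frac{1252161}{121}$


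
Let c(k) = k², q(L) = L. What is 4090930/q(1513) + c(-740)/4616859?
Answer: 18888075507670/6985307667 ≈ 2704.0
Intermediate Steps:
4090930/q(1513) + c(-740)/4616859 = 4090930/1513 + (-740)²/4616859 = 4090930*(1/1513) + 547600*(1/4616859) = 4090930/1513 + 547600/4616859 = 18888075507670/6985307667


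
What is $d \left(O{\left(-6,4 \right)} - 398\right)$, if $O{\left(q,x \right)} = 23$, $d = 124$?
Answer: $-46500$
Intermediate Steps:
$d \left(O{\left(-6,4 \right)} - 398\right) = 124 \left(23 - 398\right) = 124 \left(-375\right) = -46500$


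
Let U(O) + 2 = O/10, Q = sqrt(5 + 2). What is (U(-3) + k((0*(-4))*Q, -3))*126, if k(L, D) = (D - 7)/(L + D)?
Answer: 651/5 ≈ 130.20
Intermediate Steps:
Q = sqrt(7) ≈ 2.6458
U(O) = -2 + O/10
k(L, D) = (-7 + D)/(D + L)
(U(-3) + k((0*(-4))*Q, -3))*126 = ((-2 + (1/10)*(-3)) + (-7 - 3)/(-3 + (0*(-4))*sqrt(7)))*126 = ((-2 - 3/10) - 10/(-3 + 0*sqrt(7)))*126 = (-23/10 - 10/(-3 + 0))*126 = (-23/10 - 10/(-3))*126 = (-23/10 - 1/3*(-10))*126 = (-23/10 + 10/3)*126 = (31/30)*126 = 651/5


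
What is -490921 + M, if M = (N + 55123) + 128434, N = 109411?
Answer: -197953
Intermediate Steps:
M = 292968 (M = (109411 + 55123) + 128434 = 164534 + 128434 = 292968)
-490921 + M = -490921 + 292968 = -197953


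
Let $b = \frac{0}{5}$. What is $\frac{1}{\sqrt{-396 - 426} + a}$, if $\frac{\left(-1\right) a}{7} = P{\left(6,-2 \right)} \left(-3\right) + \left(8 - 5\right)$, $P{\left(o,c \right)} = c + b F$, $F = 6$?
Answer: $- \frac{21}{1597} - \frac{i \sqrt{822}}{4791} \approx -0.01315 - 0.0059842 i$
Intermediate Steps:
$b = 0$ ($b = 0 \cdot \frac{1}{5} = 0$)
$P{\left(o,c \right)} = c$ ($P{\left(o,c \right)} = c + 0 \cdot 6 = c + 0 = c$)
$a = -63$ ($a = - 7 \left(\left(-2\right) \left(-3\right) + \left(8 - 5\right)\right) = - 7 \left(6 + \left(8 - 5\right)\right) = - 7 \left(6 + 3\right) = \left(-7\right) 9 = -63$)
$\frac{1}{\sqrt{-396 - 426} + a} = \frac{1}{\sqrt{-396 - 426} - 63} = \frac{1}{\sqrt{-822} - 63} = \frac{1}{i \sqrt{822} - 63} = \frac{1}{-63 + i \sqrt{822}}$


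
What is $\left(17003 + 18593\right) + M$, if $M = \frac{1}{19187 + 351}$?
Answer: $\frac{695474649}{19538} \approx 35596.0$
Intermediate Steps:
$M = \frac{1}{19538} \approx 5.1182 \cdot 10^{-5}$
$\left(17003 + 18593\right) + M = \left(17003 + 18593\right) + \frac{1}{19538} = 35596 + \frac{1}{19538} = \frac{695474649}{19538}$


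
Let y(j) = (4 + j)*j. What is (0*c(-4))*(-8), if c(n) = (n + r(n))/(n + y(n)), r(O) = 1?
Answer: 0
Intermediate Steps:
y(j) = j*(4 + j)
c(n) = (1 + n)/(n + n*(4 + n)) (c(n) = (n + 1)/(n + n*(4 + n)) = (1 + n)/(n + n*(4 + n)))
(0*c(-4))*(-8) = (0*((1 - 4)/((-4)*(5 - 4))))*(-8) = (0*(-1/4*(-3)/1))*(-8) = (0*(-1/4*1*(-3)))*(-8) = (0*(3/4))*(-8) = 0*(-8) = 0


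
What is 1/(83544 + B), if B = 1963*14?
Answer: 1/111026 ≈ 9.0069e-6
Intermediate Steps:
B = 27482
1/(83544 + B) = 1/(83544 + 27482) = 1/111026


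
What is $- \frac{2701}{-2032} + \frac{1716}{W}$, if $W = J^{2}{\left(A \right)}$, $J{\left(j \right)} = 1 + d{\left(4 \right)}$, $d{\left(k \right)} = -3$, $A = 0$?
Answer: $\frac{874429}{2032} \approx 430.33$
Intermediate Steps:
$J{\left(j \right)} = -2$ ($J{\left(j \right)} = 1 - 3 = -2$)
$W = 4$ ($W = \left(-2\right)^{2} = 4$)
$- \frac{2701}{-2032} + \frac{1716}{W} = - \frac{2701}{-2032} + \frac{1716}{4} = \left(-2701\right) \left(- \frac{1}{2032}\right) + 1716 \cdot \frac{1}{4} = \frac{2701}{2032} + 429 = \frac{874429}{2032}$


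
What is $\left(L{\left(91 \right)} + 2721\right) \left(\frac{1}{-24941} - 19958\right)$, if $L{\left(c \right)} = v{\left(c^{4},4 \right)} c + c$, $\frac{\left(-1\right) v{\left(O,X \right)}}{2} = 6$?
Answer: $- \frac{856168663880}{24941} \approx -3.4328 \cdot 10^{7}$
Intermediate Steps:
$v{\left(O,X \right)} = -12$ ($v{\left(O,X \right)} = \left(-2\right) 6 = -12$)
$L{\left(c \right)} = - 11 c$ ($L{\left(c \right)} = - 12 c + c = - 11 c$)
$\left(L{\left(91 \right)} + 2721\right) \left(\frac{1}{-24941} - 19958\right) = \left(\left(-11\right) 91 + 2721\right) \left(\frac{1}{-24941} - 19958\right) = \left(-1001 + 2721\right) \left(- \frac{1}{24941} - 19958\right) = 1720 \left(- \frac{497772479}{24941}\right) = - \frac{856168663880}{24941}$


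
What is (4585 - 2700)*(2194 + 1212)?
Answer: 6420310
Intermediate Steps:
(4585 - 2700)*(2194 + 1212) = 1885*3406 = 6420310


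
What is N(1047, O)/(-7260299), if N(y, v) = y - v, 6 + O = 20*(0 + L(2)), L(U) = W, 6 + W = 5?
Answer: -1073/7260299 ≈ -0.00014779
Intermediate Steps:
W = -1 (W = -6 + 5 = -1)
L(U) = -1
O = -26 (O = -6 + 20*(0 - 1) = -6 + 20*(-1) = -6 - 20 = -26)
N(1047, O)/(-7260299) = (1047 - 1*(-26))/(-7260299) = (1047 + 26)*(-1/7260299) = 1073*(-1/7260299) = -1073/7260299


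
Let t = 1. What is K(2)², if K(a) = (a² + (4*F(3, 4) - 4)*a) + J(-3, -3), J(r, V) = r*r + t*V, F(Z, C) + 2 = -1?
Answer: 484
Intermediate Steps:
F(Z, C) = -3 (F(Z, C) = -2 - 1 = -3)
J(r, V) = V + r² (J(r, V) = r*r + 1*V = r² + V = V + r²)
K(a) = 6 + a² - 16*a (K(a) = (a² + (4*(-3) - 4)*a) + (-3 + (-3)²) = (a² + (-12 - 4)*a) + (-3 + 9) = (a² - 16*a) + 6 = 6 + a² - 16*a)
K(2)² = (6 + 2² - 16*2)² = (6 + 4 - 32)² = (-22)² = 484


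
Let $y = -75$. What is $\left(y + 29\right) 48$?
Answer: $-2208$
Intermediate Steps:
$\left(y + 29\right) 48 = \left(-75 + 29\right) 48 = \left(-46\right) 48 = -2208$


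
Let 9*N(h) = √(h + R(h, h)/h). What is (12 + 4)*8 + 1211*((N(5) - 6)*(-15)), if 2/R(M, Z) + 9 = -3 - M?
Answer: 109118 - 1211*√3995/17 ≈ 1.0462e+5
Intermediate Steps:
R(M, Z) = 2/(-12 - M) (R(M, Z) = 2/(-9 + (-3 - M)) = 2/(-12 - M))
N(h) = √(h - 2/(h*(12 + h)))/9 (N(h) = √(h + (-2/(12 + h))/h)/9 = √(h - 2/(h*(12 + h)))/9)
(12 + 4)*8 + 1211*((N(5) - 6)*(-15)) = (12 + 4)*8 + 1211*((√((-2 + 5²*(12 + 5))/(5*(12 + 5)))/9 - 6)*(-15)) = 16*8 + 1211*((√((⅕)*(-2 + 25*17)/17)/9 - 6)*(-15)) = 128 + 1211*((√((⅕)*(1/17)*(-2 + 425))/9 - 6)*(-15)) = 128 + 1211*((√((⅕)*(1/17)*423)/9 - 6)*(-15)) = 128 + 1211*((√(423/85)/9 - 6)*(-15)) = 128 + 1211*(((3*√3995/85)/9 - 6)*(-15)) = 128 + 1211*((√3995/255 - 6)*(-15)) = 128 + 1211*((-6 + √3995/255)*(-15)) = 128 + 1211*(90 - √3995/17) = 128 + (108990 - 1211*√3995/17) = 109118 - 1211*√3995/17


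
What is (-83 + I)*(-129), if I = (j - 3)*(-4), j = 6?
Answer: 12255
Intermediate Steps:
I = -12 (I = (6 - 3)*(-4) = 3*(-4) = -12)
(-83 + I)*(-129) = (-83 - 12)*(-129) = -95*(-129) = 12255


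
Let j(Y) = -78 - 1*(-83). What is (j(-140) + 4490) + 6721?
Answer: 11216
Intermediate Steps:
j(Y) = 5 (j(Y) = -78 + 83 = 5)
(j(-140) + 4490) + 6721 = (5 + 4490) + 6721 = 4495 + 6721 = 11216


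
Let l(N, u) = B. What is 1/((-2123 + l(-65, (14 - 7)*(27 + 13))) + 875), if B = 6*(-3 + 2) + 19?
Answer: -1/1235 ≈ -0.00080972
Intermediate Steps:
B = 13 (B = 6*(-1) + 19 = -6 + 19 = 13)
l(N, u) = 13
1/((-2123 + l(-65, (14 - 7)*(27 + 13))) + 875) = 1/((-2123 + 13) + 875) = 1/(-2110 + 875) = 1/(-1235) = -1/1235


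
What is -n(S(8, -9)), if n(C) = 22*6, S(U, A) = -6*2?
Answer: -132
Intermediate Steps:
S(U, A) = -12
n(C) = 132
-n(S(8, -9)) = -1*132 = -132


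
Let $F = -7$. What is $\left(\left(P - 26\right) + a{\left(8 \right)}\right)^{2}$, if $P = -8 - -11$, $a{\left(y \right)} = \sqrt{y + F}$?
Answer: $484$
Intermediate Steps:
$a{\left(y \right)} = \sqrt{-7 + y}$ ($a{\left(y \right)} = \sqrt{y - 7} = \sqrt{-7 + y}$)
$P = 3$ ($P = -8 + 11 = 3$)
$\left(\left(P - 26\right) + a{\left(8 \right)}\right)^{2} = \left(\left(3 - 26\right) + \sqrt{-7 + 8}\right)^{2} = \left(\left(3 - 26\right) + \sqrt{1}\right)^{2} = \left(-23 + 1\right)^{2} = \left(-22\right)^{2} = 484$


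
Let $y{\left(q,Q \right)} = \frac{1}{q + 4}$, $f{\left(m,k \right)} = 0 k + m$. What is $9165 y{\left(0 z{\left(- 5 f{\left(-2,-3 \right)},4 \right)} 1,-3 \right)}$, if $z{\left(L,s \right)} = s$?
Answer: $\frac{9165}{4} \approx 2291.3$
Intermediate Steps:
$f{\left(m,k \right)} = m$ ($f{\left(m,k \right)} = 0 + m = m$)
$y{\left(q,Q \right)} = \frac{1}{4 + q}$
$9165 y{\left(0 z{\left(- 5 f{\left(-2,-3 \right)},4 \right)} 1,-3 \right)} = \frac{9165}{4 + 0 \cdot 4 \cdot 1} = \frac{9165}{4 + 0 \cdot 1} = \frac{9165}{4 + 0} = \frac{9165}{4}$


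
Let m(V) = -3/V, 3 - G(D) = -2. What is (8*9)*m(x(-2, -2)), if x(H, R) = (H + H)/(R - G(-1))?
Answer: -378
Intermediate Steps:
G(D) = 5 (G(D) = 3 - 1*(-2) = 3 + 2 = 5)
x(H, R) = 2*H/(-5 + R) (x(H, R) = (H + H)/(R - 1*5) = (2*H)/(R - 5) = (2*H)/(-5 + R) = 2*H/(-5 + R))
(8*9)*m(x(-2, -2)) = (8*9)*(-3/(2*(-2)/(-5 - 2))) = 72*(-3/(2*(-2)/(-7))) = 72*(-3/(2*(-2)*(-⅐))) = 72*(-3/4/7) = 72*(-3*7/4) = 72*(-21/4) = -378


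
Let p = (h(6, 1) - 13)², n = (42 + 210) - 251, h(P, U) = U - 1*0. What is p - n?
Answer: 143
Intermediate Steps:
h(P, U) = U (h(P, U) = U + 0 = U)
n = 1 (n = 252 - 251 = 1)
p = 144 (p = (1 - 13)² = (-12)² = 144)
p - n = 144 - 1*1 = 144 - 1 = 143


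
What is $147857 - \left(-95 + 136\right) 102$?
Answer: $143675$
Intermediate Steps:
$147857 - \left(-95 + 136\right) 102 = 147857 - 41 \cdot 102 = 147857 - 4182 = 143675$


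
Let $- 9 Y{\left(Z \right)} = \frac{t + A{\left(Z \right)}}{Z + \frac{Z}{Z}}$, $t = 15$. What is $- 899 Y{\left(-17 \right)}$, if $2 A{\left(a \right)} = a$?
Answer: $- \frac{11687}{288} \approx -40.58$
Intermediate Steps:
$A{\left(a \right)} = \frac{a}{2}$
$Y{\left(Z \right)} = - \frac{15 + \frac{Z}{2}}{9 \left(1 + Z\right)}$ ($Y{\left(Z \right)} = - \frac{\left(15 + \frac{Z}{2}\right) \frac{1}{Z + \frac{Z}{Z}}}{9} = - \frac{\left(15 + \frac{Z}{2}\right) \frac{1}{Z + 1}}{9} = - \frac{\left(15 + \frac{Z}{2}\right) \frac{1}{1 + Z}}{9} = - \frac{\frac{1}{1 + Z} \left(15 + \frac{Z}{2}\right)}{9} = - \frac{15 + \frac{Z}{2}}{9 \left(1 + Z\right)}$)
$- 899 Y{\left(-17 \right)} = - 899 \frac{-30 - -17}{18 \left(1 - 17\right)} = - 899 \frac{-30 + 17}{18 \left(-16\right)} = - 899 \cdot \frac{1}{18} \left(- \frac{1}{16}\right) \left(-13\right) = \left(-899\right) \frac{13}{288} = - \frac{11687}{288}$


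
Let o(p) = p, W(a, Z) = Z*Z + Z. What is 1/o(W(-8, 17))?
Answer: 1/306 ≈ 0.0032680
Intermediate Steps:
W(a, Z) = Z + Z² (W(a, Z) = Z² + Z = Z + Z²)
1/o(W(-8, 17)) = 1/(17*(1 + 17)) = 1/(17*18) = 1/306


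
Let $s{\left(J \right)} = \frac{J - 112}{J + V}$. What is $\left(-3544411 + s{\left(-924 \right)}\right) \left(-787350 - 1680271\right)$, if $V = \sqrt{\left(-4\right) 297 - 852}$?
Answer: $\frac{23990991882480771}{2743} - \frac{49162603 i \sqrt{510}}{8229} \approx 8.7463 \cdot 10^{12} - 1.3492 \cdot 10^{5} i$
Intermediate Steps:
$V = 2 i \sqrt{510}$ ($V = \sqrt{-1188 - 852} = \sqrt{-2040} = 2 i \sqrt{510} \approx 45.166 i$)
$s{\left(J \right)} = \frac{-112 + J}{J + 2 i \sqrt{510}}$ ($s{\left(J \right)} = \frac{J - 112}{J + 2 i \sqrt{510}} = \frac{-112 + J}{J + 2 i \sqrt{510}}$)
$\left(-3544411 + s{\left(-924 \right)}\right) \left(-787350 - 1680271\right) = \left(-3544411 + \frac{-112 - 924}{-924 + 2 i \sqrt{510}}\right) \left(-787350 - 1680271\right) = \left(-3544411 + \frac{1}{-924 + 2 i \sqrt{510}} \left(-1036\right)\right) \left(-2467621\right) = \left(-3544411 - \frac{1036}{-924 + 2 i \sqrt{510}}\right) \left(-2467621\right) = 8746263016231 + \frac{2556455356}{-924 + 2 i \sqrt{510}}$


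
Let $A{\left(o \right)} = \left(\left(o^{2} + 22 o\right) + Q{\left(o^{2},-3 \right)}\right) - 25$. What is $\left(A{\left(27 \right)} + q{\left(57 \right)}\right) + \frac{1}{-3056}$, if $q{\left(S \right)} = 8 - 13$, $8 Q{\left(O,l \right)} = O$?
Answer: $\frac{4229885}{3056} \approx 1384.1$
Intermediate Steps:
$Q{\left(O,l \right)} = \frac{O}{8}$
$A{\left(o \right)} = -25 + 22 o + \frac{9 o^{2}}{8}$ ($A{\left(o \right)} = \left(\left(o^{2} + 22 o\right) + \frac{o^{2}}{8}\right) - 25 = \left(22 o + \frac{9 o^{2}}{8}\right) - 25 = -25 + 22 o + \frac{9 o^{2}}{8}$)
$q{\left(S \right)} = -5$
$\left(A{\left(27 \right)} + q{\left(57 \right)}\right) + \frac{1}{-3056} = \left(\left(-25 + 22 \cdot 27 + \frac{9 \cdot 27^{2}}{8}\right) - 5\right) + \frac{1}{-3056} = \left(\left(-25 + 594 + \frac{9}{8} \cdot 729\right) - 5\right) - \frac{1}{3056} = \left(\left(-25 + 594 + \frac{6561}{8}\right) - 5\right) - \frac{1}{3056} = \left(\frac{11113}{8} - 5\right) - \frac{1}{3056} = \frac{11073}{8} - \frac{1}{3056} = \frac{4229885}{3056}$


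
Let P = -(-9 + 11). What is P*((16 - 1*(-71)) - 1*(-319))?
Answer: -812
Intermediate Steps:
P = -2 (P = -1*2 = -2)
P*((16 - 1*(-71)) - 1*(-319)) = -2*((16 - 1*(-71)) - 1*(-319)) = -2*((16 + 71) + 319) = -2*(87 + 319) = -2*406 = -812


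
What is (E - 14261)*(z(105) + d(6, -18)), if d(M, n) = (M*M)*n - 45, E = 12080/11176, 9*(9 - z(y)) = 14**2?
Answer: 42179623888/4191 ≈ 1.0064e+7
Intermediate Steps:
z(y) = -115/9 (z(y) = 9 - 1/9*14**2 = 9 - 1/9*196 = 9 - 196/9 = -115/9)
E = 1510/1397 (E = 12080*(1/11176) = 1510/1397 ≈ 1.0809)
d(M, n) = -45 + n*M**2 (d(M, n) = M**2*n - 45 = n*M**2 - 45 = -45 + n*M**2)
(E - 14261)*(z(105) + d(6, -18)) = (1510/1397 - 14261)*(-115/9 + (-45 - 18*6**2)) = -19921107*(-115/9 + (-45 - 18*36))/1397 = -19921107*(-115/9 + (-45 - 648))/1397 = -19921107*(-115/9 - 693)/1397 = -19921107/1397*(-6352/9) = 42179623888/4191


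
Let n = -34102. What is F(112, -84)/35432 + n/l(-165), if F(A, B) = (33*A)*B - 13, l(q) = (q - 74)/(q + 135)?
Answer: -36323265923/8468248 ≈ -4289.4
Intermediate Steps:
l(q) = (-74 + q)/(135 + q)
F(A, B) = -13 + 33*A*B (F(A, B) = 33*A*B - 13 = -13 + 33*A*B)
F(112, -84)/35432 + n/l(-165) = (-13 + 33*112*(-84))/35432 - 34102*(135 - 165)/(-74 - 165) = (-13 - 310464)*(1/35432) - 34102/(-239/(-30)) = -310477*1/35432 - 34102/((-1/30*(-239))) = -310477/35432 - 34102/239/30 = -310477/35432 - 34102*30/239 = -310477/35432 - 1023060/239 = -36323265923/8468248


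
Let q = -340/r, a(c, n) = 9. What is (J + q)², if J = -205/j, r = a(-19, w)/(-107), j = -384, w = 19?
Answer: 21690024135025/1327104 ≈ 1.6344e+7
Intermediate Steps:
r = -9/107 (r = 9/(-107) = 9*(-1/107) = -9/107 ≈ -0.084112)
J = 205/384 (J = -205/(-384) = -205*(-1/384) = 205/384 ≈ 0.53385)
q = 36380/9 (q = -340/(-9/107) = -340*(-107/9) = 36380/9 ≈ 4042.2)
(J + q)² = (205/384 + 36380/9)² = (4657255/1152)² = 21690024135025/1327104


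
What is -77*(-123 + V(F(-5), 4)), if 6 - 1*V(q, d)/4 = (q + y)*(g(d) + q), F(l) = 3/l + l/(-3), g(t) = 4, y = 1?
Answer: 2440823/225 ≈ 10848.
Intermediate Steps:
F(l) = 3/l - l/3 (F(l) = 3/l + l*(-1/3) = 3/l - l/3)
V(q, d) = 24 - 4*(1 + q)*(4 + q) (V(q, d) = 24 - 4*(q + 1)*(4 + q) = 24 - 4*(1 + q)*(4 + q))
-77*(-123 + V(F(-5), 4)) = -77*(-123 + (8 - 20*(3/(-5) - 1/3*(-5)) - 4*(3/(-5) - 1/3*(-5))**2)) = -77*(-123 + (8 - 20*(3*(-1/5) + 5/3) - 4*(3*(-1/5) + 5/3)**2)) = -77*(-123 + (8 - 20*(-3/5 + 5/3) - 4*(-3/5 + 5/3)**2)) = -77*(-123 + (8 - 20*16/15 - 4*(16/15)**2)) = -77*(-123 + (8 - 64/3 - 4*256/225)) = -77*(-123 + (8 - 64/3 - 1024/225)) = -77*(-123 - 4024/225) = -77*(-31699/225) = 2440823/225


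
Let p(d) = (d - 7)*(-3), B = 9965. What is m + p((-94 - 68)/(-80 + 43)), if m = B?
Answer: 368996/37 ≈ 9972.9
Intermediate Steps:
m = 9965
p(d) = 21 - 3*d (p(d) = (-7 + d)*(-3) = 21 - 3*d)
m + p((-94 - 68)/(-80 + 43)) = 9965 + (21 - 3*(-94 - 68)/(-80 + 43)) = 9965 + (21 - (-486)/(-37)) = 9965 + (21 - (-486)*(-1)/37) = 9965 + (21 - 3*162/37) = 9965 + (21 - 486/37) = 9965 + 291/37 = 368996/37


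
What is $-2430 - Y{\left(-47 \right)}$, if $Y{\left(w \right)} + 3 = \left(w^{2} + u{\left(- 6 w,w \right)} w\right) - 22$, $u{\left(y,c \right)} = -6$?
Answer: $-4896$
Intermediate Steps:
$Y{\left(w \right)} = -25 + w^{2} - 6 w$ ($Y{\left(w \right)} = -3 - \left(22 - w^{2} + 6 w\right) = -25 + w^{2} - 6 w$)
$-2430 - Y{\left(-47 \right)} = -2430 - \left(-25 + \left(-47\right)^{2} - -282\right) = -2430 - \left(-25 + 2209 + 282\right) = -2430 - 2466 = -4896$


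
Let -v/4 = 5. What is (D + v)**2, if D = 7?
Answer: 169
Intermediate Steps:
v = -20 (v = -4*5 = -20)
(D + v)**2 = (7 - 20)**2 = (-13)**2 = 169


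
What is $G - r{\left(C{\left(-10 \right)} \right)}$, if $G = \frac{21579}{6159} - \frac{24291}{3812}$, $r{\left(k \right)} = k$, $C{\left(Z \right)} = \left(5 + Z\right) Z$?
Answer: $- \frac{413751507}{7826036} \approx -52.869$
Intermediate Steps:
$C{\left(Z \right)} = Z \left(5 + Z\right)$
$G = - \frac{22449707}{7826036}$ ($G = 21579 \cdot \frac{1}{6159} - \frac{24291}{3812} = \frac{7193}{2053} - \frac{24291}{3812} = - \frac{22449707}{7826036} \approx -2.8686$)
$G - r{\left(C{\left(-10 \right)} \right)} = - \frac{22449707}{7826036} - - 10 \left(5 - 10\right) = - \frac{22449707}{7826036} - \left(-10\right) \left(-5\right) = - \frac{22449707}{7826036} - 50 = - \frac{413751507}{7826036}$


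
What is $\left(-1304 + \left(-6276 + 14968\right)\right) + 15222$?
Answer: $22610$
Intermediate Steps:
$\left(-1304 + \left(-6276 + 14968\right)\right) + 15222 = \left(-1304 + 8692\right) + 15222 = 7388 + 15222 = 22610$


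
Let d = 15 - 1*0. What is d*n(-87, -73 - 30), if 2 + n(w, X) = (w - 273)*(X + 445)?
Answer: -1846830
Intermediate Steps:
n(w, X) = -2 + (-273 + w)*(445 + X) (n(w, X) = -2 + (w - 273)*(X + 445) = -2 + (-273 + w)*(445 + X))
d = 15 (d = 15 + 0 = 15)
d*n(-87, -73 - 30) = 15*(-121487 - 273*(-73 - 30) + 445*(-87) + (-73 - 30)*(-87)) = 15*(-121487 - 273*(-103) - 38715 - 103*(-87)) = 15*(-121487 + 28119 - 38715 + 8961) = 15*(-123122) = -1846830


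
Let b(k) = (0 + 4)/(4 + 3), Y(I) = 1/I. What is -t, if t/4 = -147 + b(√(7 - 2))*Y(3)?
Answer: 12332/21 ≈ 587.24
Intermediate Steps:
b(k) = 4/7
t = -12332/21 (t = 4*(-147 + (4/7)/3) = 4*(-147 + (4/7)*(⅓)) = 4*(-147 + 4/21) = 4*(-3083/21) = -12332/21 ≈ -587.24)
-t = -1*(-12332/21) = 12332/21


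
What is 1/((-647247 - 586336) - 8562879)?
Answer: -1/9796462 ≈ -1.0208e-7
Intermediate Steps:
1/((-647247 - 586336) - 8562879) = 1/(-1233583 - 8562879) = 1/(-9796462) = -1/9796462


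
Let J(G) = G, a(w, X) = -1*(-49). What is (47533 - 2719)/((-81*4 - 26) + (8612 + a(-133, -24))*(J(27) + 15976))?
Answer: 44814/138601633 ≈ 0.00032333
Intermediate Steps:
a(w, X) = 49
(47533 - 2719)/((-81*4 - 26) + (8612 + a(-133, -24))*(J(27) + 15976)) = (47533 - 2719)/((-81*4 - 26) + (8612 + 49)*(27 + 15976)) = 44814/((-324 - 26) + 8661*16003) = 44814/(-350 + 138601983) = 44814/138601633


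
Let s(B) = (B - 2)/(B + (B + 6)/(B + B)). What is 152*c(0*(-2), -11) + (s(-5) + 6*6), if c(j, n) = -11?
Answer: -83366/51 ≈ -1634.6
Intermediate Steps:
s(B) = (-2 + B)/(B + (6 + B)/(2*B)) (s(B) = (-2 + B)/(B + (6 + B)/((2*B))) = (-2 + B)/(B + (6 + B)*(1/(2*B))) = (-2 + B)/(B + (6 + B)/(2*B)))
152*c(0*(-2), -11) + (s(-5) + 6*6) = 152*(-11) + (2*(-5)*(-2 - 5)/(6 - 5 + 2*(-5)²) + 6*6) = -1672 + (2*(-5)*(-7)/(6 - 5 + 2*25) + 36) = -1672 + (2*(-5)*(-7)/(6 - 5 + 50) + 36) = -1672 + (2*(-5)*(-7)/51 + 36) = -1672 + (2*(-5)*(1/51)*(-7) + 36) = -1672 + (70/51 + 36) = -1672 + 1906/51 = -83366/51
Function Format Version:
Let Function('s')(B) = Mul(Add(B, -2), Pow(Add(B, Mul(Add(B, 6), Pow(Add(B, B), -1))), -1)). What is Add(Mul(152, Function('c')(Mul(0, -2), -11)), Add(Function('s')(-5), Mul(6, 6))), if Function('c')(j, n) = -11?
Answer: Rational(-83366, 51) ≈ -1634.6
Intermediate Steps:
Function('s')(B) = Mul(Pow(Add(B, Mul(Rational(1, 2), Pow(B, -1), Add(6, B))), -1), Add(-2, B)) (Function('s')(B) = Mul(Add(-2, B), Pow(Add(B, Mul(Add(6, B), Pow(Mul(2, B), -1))), -1)) = Mul(Add(-2, B), Pow(Add(B, Mul(Add(6, B), Mul(Rational(1, 2), Pow(B, -1)))), -1)) = Mul(Add(-2, B), Pow(Add(B, Mul(Rational(1, 2), Pow(B, -1), Add(6, B))), -1)) = Mul(Pow(Add(B, Mul(Rational(1, 2), Pow(B, -1), Add(6, B))), -1), Add(-2, B)))
Add(Mul(152, Function('c')(Mul(0, -2), -11)), Add(Function('s')(-5), Mul(6, 6))) = Add(Mul(152, -11), Add(Mul(2, -5, Pow(Add(6, -5, Mul(2, Pow(-5, 2))), -1), Add(-2, -5)), Mul(6, 6))) = Add(-1672, Add(Mul(2, -5, Pow(Add(6, -5, Mul(2, 25)), -1), -7), 36)) = Add(-1672, Add(Mul(2, -5, Pow(Add(6, -5, 50), -1), -7), 36)) = Add(-1672, Add(Mul(2, -5, Pow(51, -1), -7), 36)) = Add(-1672, Add(Mul(2, -5, Rational(1, 51), -7), 36)) = Add(-1672, Add(Rational(70, 51), 36)) = Add(-1672, Rational(1906, 51)) = Rational(-83366, 51)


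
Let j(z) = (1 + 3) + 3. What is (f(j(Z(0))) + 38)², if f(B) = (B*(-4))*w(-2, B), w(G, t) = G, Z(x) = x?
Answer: 8836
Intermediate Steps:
j(z) = 7 (j(z) = 4 + 3 = 7)
f(B) = 8*B (f(B) = (B*(-4))*(-2) = -4*B*(-2) = 8*B)
(f(j(Z(0))) + 38)² = (8*7 + 38)² = (56 + 38)² = 94² = 8836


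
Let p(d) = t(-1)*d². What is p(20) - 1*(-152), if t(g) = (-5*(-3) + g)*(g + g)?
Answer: -11048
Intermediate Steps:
t(g) = 2*g*(15 + g) (t(g) = (15 + g)*(2*g) = 2*g*(15 + g))
p(d) = -28*d² (p(d) = (2*(-1)*(15 - 1))*d² = (2*(-1)*14)*d² = -28*d²)
p(20) - 1*(-152) = -28*20² - 1*(-152) = -28*400 + 152 = -11200 + 152 = -11048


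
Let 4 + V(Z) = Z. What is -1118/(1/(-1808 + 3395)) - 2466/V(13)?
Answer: -1774540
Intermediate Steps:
V(Z) = -4 + Z
-1118/(1/(-1808 + 3395)) - 2466/V(13) = -1118/(1/(-1808 + 3395)) - 2466/(-4 + 13) = -1118/(1/1587) - 2466/9 = -1118/1/1587 - 2466*⅑ = -1118*1587 - 274 = -1774266 - 274 = -1774540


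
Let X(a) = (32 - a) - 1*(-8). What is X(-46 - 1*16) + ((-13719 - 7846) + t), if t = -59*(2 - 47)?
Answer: -18808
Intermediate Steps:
X(a) = 40 - a (X(a) = (32 - a) + 8 = 40 - a)
t = 2655 (t = -59*(-45) = 2655)
X(-46 - 1*16) + ((-13719 - 7846) + t) = (40 - (-46 - 1*16)) + ((-13719 - 7846) + 2655) = (40 - (-46 - 16)) + (-21565 + 2655) = (40 - 1*(-62)) - 18910 = (40 + 62) - 18910 = 102 - 18910 = -18808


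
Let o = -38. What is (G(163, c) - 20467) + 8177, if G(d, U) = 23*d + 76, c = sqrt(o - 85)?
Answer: -8465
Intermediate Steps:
c = I*sqrt(123) (c = sqrt(-38 - 85) = sqrt(-123) = I*sqrt(123) ≈ 11.091*I)
G(d, U) = 76 + 23*d
(G(163, c) - 20467) + 8177 = ((76 + 23*163) - 20467) + 8177 = ((76 + 3749) - 20467) + 8177 = (3825 - 20467) + 8177 = -16642 + 8177 = -8465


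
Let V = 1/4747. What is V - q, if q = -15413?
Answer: 73165512/4747 ≈ 15413.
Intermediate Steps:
V = 1/4747 ≈ 0.00021066
V - q = 1/4747 - 1*(-15413) = 1/4747 + 15413 = 73165512/4747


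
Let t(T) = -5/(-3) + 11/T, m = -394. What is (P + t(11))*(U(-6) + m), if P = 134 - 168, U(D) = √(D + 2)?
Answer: 37036/3 - 188*I/3 ≈ 12345.0 - 62.667*I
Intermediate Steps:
U(D) = √(2 + D)
t(T) = 5/3 + 11/T (t(T) = -5*(-⅓) + 11/T = 5/3 + 11/T)
P = -34
(P + t(11))*(U(-6) + m) = (-34 + (5/3 + 11/11))*(√(2 - 6) - 394) = (-34 + (5/3 + 11*(1/11)))*(√(-4) - 394) = (-34 + (5/3 + 1))*(2*I - 394) = (-34 + 8/3)*(-394 + 2*I) = -94*(-394 + 2*I)/3 = 37036/3 - 188*I/3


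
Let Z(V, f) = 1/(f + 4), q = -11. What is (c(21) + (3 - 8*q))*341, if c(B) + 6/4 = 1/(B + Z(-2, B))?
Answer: 8030891/263 ≈ 30536.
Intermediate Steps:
Z(V, f) = 1/(4 + f)
c(B) = -3/2 + 1/(B + 1/(4 + B))
(c(21) + (3 - 8*q))*341 = ((-3 - (-2 + 3*21)*(4 + 21))/(2*(1 + 21*(4 + 21))) + (3 - 8*(-11)))*341 = ((-3 - 1*(-2 + 63)*25)/(2*(1 + 21*25)) + (3 + 88))*341 = ((-3 - 1*61*25)/(2*(1 + 525)) + 91)*341 = ((½)*(-3 - 1525)/526 + 91)*341 = ((½)*(1/526)*(-1528) + 91)*341 = (-382/263 + 91)*341 = (23551/263)*341 = 8030891/263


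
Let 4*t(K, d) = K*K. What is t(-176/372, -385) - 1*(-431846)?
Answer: 3735036538/8649 ≈ 4.3185e+5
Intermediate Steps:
t(K, d) = K**2/4 (t(K, d) = (K*K)/4 = K**2/4)
t(-176/372, -385) - 1*(-431846) = (-176/372)**2/4 - 1*(-431846) = (-176*1/372)**2/4 + 431846 = (-44/93)**2/4 + 431846 = (1/4)*(1936/8649) + 431846 = 484/8649 + 431846 = 3735036538/8649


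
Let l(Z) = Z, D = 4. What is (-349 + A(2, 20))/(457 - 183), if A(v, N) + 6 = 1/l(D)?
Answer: -1419/1096 ≈ -1.2947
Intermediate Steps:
A(v, N) = -23/4 (A(v, N) = -6 + 1/4 = -23/4)
(-349 + A(2, 20))/(457 - 183) = (-349 - 23/4)/(457 - 183) = -1419/4/274 = -1419/4*1/274 = -1419/1096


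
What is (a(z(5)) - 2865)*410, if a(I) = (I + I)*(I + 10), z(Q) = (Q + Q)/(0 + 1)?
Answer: -1010650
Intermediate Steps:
z(Q) = 2*Q (z(Q) = (2*Q)/1 = (2*Q)*1 = 2*Q)
a(I) = 2*I*(10 + I) (a(I) = (2*I)*(10 + I) = 2*I*(10 + I))
(a(z(5)) - 2865)*410 = (2*(2*5)*(10 + 2*5) - 2865)*410 = (2*10*(10 + 10) - 2865)*410 = (2*10*20 - 2865)*410 = (400 - 2865)*410 = -2465*410 = -1010650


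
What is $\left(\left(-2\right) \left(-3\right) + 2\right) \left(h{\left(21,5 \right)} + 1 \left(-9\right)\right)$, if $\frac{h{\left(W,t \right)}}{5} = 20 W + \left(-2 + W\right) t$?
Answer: $20528$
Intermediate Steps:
$h{\left(W,t \right)} = 100 W + 5 t \left(-2 + W\right)$ ($h{\left(W,t \right)} = 5 \left(20 W + \left(-2 + W\right) t\right) = 5 \left(20 W + t \left(-2 + W\right)\right) = 100 W + 5 t \left(-2 + W\right)$)
$\left(\left(-2\right) \left(-3\right) + 2\right) \left(h{\left(21,5 \right)} + 1 \left(-9\right)\right) = \left(\left(-2\right) \left(-3\right) + 2\right) \left(\left(\left(-10\right) 5 + 100 \cdot 21 + 5 \cdot 21 \cdot 5\right) + 1 \left(-9\right)\right) = \left(6 + 2\right) \left(\left(-50 + 2100 + 525\right) - 9\right) = 8 \left(2575 - 9\right) = 8 \cdot 2566 = 20528$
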